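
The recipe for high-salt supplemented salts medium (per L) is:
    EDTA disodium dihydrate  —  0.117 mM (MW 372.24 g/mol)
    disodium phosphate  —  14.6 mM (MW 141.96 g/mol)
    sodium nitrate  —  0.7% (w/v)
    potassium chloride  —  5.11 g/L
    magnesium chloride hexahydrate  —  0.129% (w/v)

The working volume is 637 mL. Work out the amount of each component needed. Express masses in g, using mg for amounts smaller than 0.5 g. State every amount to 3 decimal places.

Scale factor relative to 1 L: 0.637.
EDTA disodium dihydrate: 0.117 mmol/L × 372.24 mg/mmol × 0.637 L = 27.743 mg
disodium phosphate: 14.6 mmol/L × 141.96 g/mol × 0.637 L ÷ 1000 = 1.320 g
sodium nitrate: 0.7 g per 100 mL × 637 mL ÷ 100 = 4.459 g
potassium chloride: 5.11 g/L × 0.637 L = 3.255 g
magnesium chloride hexahydrate: 0.129% w/v = 1.29 g/L → 1.29 × 0.637 L = 0.822 g

EDTA disodium dihydrate 27.743 mg; disodium phosphate 1.320 g; sodium nitrate 4.459 g; potassium chloride 3.255 g; magnesium chloride hexahydrate 0.822 g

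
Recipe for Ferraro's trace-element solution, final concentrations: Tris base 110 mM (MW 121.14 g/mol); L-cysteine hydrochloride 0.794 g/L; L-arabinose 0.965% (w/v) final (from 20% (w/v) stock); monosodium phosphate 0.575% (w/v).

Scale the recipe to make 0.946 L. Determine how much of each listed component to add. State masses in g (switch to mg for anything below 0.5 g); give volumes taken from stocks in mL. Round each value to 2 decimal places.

Working volume: 0.946 L.
Tris base: 110 mmol/L × 121.14 g/mol × 0.946 L ÷ 1000 = 12.61 g
L-cysteine hydrochloride: 0.794 g/L × 0.946 L = 0.75 g
L-arabinose: C1V1 = C2V2 → 0.965% ÷ 20% × 946 mL = 45.64 mL
monosodium phosphate: 0.575% w/v = 5.75 g/L → 5.75 × 0.946 L = 5.44 g

Tris base 12.61 g; L-cysteine hydrochloride 0.75 g; L-arabinose 45.64 mL; monosodium phosphate 5.44 g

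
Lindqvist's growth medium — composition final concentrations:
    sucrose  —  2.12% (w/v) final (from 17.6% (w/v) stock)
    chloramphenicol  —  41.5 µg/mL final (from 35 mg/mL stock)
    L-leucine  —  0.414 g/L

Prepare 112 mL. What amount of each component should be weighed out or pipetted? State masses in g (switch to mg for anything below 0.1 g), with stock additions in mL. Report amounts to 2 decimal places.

sucrose 13.49 mL; chloramphenicol 0.13 mL; L-leucine 46.37 mg

Target volume = 112 mL = 0.112 L.
sucrose: C1V1 = C2V2 → 2.12% ÷ 17.6% × 112 mL = 13.49 mL
chloramphenicol: dilute stock: 41.5 µg/mL × 112 mL ÷ 35000 µg/mL = 0.13 mL
L-leucine: 0.414 g/L × 0.112 L = 0.046368 g = 46.37 mg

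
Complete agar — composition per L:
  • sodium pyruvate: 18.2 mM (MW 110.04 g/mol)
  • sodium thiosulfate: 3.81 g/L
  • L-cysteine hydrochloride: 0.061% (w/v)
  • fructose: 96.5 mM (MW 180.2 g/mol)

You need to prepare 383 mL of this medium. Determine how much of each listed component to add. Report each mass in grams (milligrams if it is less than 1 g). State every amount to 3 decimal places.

sodium pyruvate 767.045 mg; sodium thiosulfate 1.459 g; L-cysteine hydrochloride 233.630 mg; fructose 6.660 g

Target volume = 383 mL = 0.383 L.
sodium pyruvate: 18.2 mmol/L × 110.04 mg/mmol × 0.383 L = 767.045 mg
sodium thiosulfate: 3.81 g/L × 0.383 L = 1.459 g
L-cysteine hydrochloride: 0.061 g per 100 mL × 383 mL ÷ 100 = 0.23363 g = 233.630 mg
fructose: 96.5 mmol/L × 180.2 g/mol × 0.383 L ÷ 1000 = 6.660 g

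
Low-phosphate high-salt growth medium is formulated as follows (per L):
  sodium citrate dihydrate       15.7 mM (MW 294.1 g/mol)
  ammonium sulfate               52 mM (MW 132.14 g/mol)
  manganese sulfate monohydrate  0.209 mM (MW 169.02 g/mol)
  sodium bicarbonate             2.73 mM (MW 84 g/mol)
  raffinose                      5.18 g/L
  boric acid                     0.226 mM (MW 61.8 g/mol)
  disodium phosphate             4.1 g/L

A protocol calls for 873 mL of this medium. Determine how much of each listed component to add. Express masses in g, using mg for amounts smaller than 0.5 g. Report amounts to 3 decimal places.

sodium citrate dihydrate 4.031 g; ammonium sulfate 5.999 g; manganese sulfate monohydrate 30.839 mg; sodium bicarbonate 200.196 mg; raffinose 4.522 g; boric acid 12.193 mg; disodium phosphate 3.579 g

Working volume: 873 mL = 0.873 L.
sodium citrate dihydrate: 15.7 mmol/L × 294.1 g/mol × 0.873 L ÷ 1000 = 4.031 g
ammonium sulfate: 52 mmol/L × 132.14 g/mol × 0.873 L ÷ 1000 = 5.999 g
manganese sulfate monohydrate: 0.209 mmol/L × 169.02 mg/mmol × 0.873 L = 30.839 mg
sodium bicarbonate: 2.73 mmol/L × 84 mg/mmol × 0.873 L = 200.196 mg
raffinose: 5.18 g/L × 0.873 L = 4.522 g
boric acid: 0.226 mmol/L × 61.8 mg/mmol × 0.873 L = 12.193 mg
disodium phosphate: 4.1 g/L × 0.873 L = 3.579 g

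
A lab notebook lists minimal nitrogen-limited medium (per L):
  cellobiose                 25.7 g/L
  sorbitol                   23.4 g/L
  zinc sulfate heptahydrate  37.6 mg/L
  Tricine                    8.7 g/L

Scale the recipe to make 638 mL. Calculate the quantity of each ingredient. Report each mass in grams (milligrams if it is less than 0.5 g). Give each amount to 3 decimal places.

Target volume = 638 mL = 0.638 L.
cellobiose: 25.7 g/L × 0.638 L = 16.397 g
sorbitol: 23.4 g/L × 0.638 L = 14.929 g
zinc sulfate heptahydrate: 37.6 mg/L × 0.638 L = 23.989 mg
Tricine: 8.7 g/L × 0.638 L = 5.551 g

cellobiose 16.397 g; sorbitol 14.929 g; zinc sulfate heptahydrate 23.989 mg; Tricine 5.551 g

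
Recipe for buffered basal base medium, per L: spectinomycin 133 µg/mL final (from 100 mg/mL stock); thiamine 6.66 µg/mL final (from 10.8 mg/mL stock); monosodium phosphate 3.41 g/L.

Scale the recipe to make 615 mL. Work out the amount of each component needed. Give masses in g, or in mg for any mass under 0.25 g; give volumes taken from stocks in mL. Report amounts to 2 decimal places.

Target volume = 615 mL = 0.615 L.
spectinomycin: C1V1 = C2V2 → 133 µg/mL × 615 mL ÷ 100000 µg/mL = 0.82 mL
thiamine: V = C2·V2/C1 = 6.66 µg/mL × 615 mL ÷ 10800 µg/mL = 0.38 mL
monosodium phosphate: 3.41 g/L × 0.615 L = 2.10 g

spectinomycin 0.82 mL; thiamine 0.38 mL; monosodium phosphate 2.10 g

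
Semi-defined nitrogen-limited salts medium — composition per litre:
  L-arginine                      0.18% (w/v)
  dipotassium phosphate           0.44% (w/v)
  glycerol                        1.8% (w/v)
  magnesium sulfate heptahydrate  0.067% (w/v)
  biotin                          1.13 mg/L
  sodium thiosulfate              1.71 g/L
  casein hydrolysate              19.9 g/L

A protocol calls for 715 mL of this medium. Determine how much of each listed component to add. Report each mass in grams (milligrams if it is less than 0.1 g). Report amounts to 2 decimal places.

L-arginine 1.29 g; dipotassium phosphate 3.15 g; glycerol 12.87 g; magnesium sulfate heptahydrate 0.48 g; biotin 0.81 mg; sodium thiosulfate 1.22 g; casein hydrolysate 14.23 g

Scale factor relative to 1 L: 0.715.
L-arginine: 0.18% w/v = 1.8 g/L → 1.8 × 0.715 L = 1.29 g
dipotassium phosphate: 0.44% w/v = 4.4 g/L → 4.4 × 0.715 L = 3.15 g
glycerol: 1.8% w/v = 18 g/L → 18 × 0.715 L = 12.87 g
magnesium sulfate heptahydrate: 0.067% w/v = 0.67 g/L → 0.67 × 0.715 L = 0.48 g
biotin: 1.13 mg/L × 0.715 L = 0.81 mg
sodium thiosulfate: 1.71 g/L × 0.715 L = 1.22 g
casein hydrolysate: 19.9 g/L × 0.715 L = 14.23 g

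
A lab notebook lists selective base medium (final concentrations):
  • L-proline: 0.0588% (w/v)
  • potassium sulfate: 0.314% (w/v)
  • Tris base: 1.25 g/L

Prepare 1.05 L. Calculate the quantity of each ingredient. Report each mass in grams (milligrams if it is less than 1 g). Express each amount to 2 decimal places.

Scale factor relative to 1 L: 1.05.
L-proline: 0.0588 g per 100 mL × 1050 mL ÷ 100 = 0.6174 g = 617.40 mg
potassium sulfate: 0.314% w/v = 3.14 g/L → 3.14 × 1.05 L = 3.30 g
Tris base: 1.25 g/L × 1.05 L = 1.31 g

L-proline 617.40 mg; potassium sulfate 3.30 g; Tris base 1.31 g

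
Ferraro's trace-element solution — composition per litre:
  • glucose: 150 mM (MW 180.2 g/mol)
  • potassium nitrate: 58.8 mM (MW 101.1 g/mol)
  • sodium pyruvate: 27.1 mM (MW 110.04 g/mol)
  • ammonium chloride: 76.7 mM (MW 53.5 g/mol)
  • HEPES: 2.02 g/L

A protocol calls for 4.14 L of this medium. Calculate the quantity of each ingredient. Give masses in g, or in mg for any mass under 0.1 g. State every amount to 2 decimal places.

Scale factor relative to 1 L: 4.14.
glucose: 150 mmol/L × 180.2 g/mol × 4.14 L ÷ 1000 = 111.90 g
potassium nitrate: 58.8 mmol/L × 101.1 g/mol × 4.14 L ÷ 1000 = 24.61 g
sodium pyruvate: 27.1 mmol/L × 110.04 g/mol × 4.14 L ÷ 1000 = 12.35 g
ammonium chloride: 76.7 mmol/L × 53.5 g/mol × 4.14 L ÷ 1000 = 16.99 g
HEPES: 2.02 g/L × 4.14 L = 8.36 g

glucose 111.90 g; potassium nitrate 24.61 g; sodium pyruvate 12.35 g; ammonium chloride 16.99 g; HEPES 8.36 g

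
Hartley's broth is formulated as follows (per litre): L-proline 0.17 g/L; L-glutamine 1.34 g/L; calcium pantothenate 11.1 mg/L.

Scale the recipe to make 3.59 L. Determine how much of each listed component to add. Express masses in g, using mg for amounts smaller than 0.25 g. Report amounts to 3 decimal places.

Working volume: 3.59 L.
L-proline: 0.17 g/L × 3.59 L = 0.610 g
L-glutamine: 1.34 g/L × 3.59 L = 4.811 g
calcium pantothenate: 11.1 mg/L × 3.59 L = 39.849 mg

L-proline 0.610 g; L-glutamine 4.811 g; calcium pantothenate 39.849 mg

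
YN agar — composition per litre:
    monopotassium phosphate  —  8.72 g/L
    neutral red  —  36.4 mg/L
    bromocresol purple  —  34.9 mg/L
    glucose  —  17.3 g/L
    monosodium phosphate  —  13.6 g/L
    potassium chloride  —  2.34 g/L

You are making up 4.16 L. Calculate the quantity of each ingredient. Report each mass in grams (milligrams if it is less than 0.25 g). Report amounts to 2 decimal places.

Working volume: 4.16 L.
monopotassium phosphate: 8.72 g/L × 4.16 L = 36.28 g
neutral red: 36.4 mg/L × 4.16 L = 151.42 mg
bromocresol purple: 34.9 mg/L × 4.16 L = 145.18 mg
glucose: 17.3 g/L × 4.16 L = 71.97 g
monosodium phosphate: 13.6 g/L × 4.16 L = 56.58 g
potassium chloride: 2.34 g/L × 4.16 L = 9.73 g

monopotassium phosphate 36.28 g; neutral red 151.42 mg; bromocresol purple 145.18 mg; glucose 71.97 g; monosodium phosphate 56.58 g; potassium chloride 9.73 g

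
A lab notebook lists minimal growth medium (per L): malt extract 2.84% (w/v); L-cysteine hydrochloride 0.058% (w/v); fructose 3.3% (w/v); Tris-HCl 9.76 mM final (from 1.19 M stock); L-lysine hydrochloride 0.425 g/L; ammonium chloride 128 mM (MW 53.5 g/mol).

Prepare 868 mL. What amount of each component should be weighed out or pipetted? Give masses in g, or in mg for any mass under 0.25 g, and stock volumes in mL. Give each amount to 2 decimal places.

malt extract 24.65 g; L-cysteine hydrochloride 0.50 g; fructose 28.64 g; Tris-HCl 7.12 mL; L-lysine hydrochloride 0.37 g; ammonium chloride 5.94 g

Scale factor relative to 1 L: 0.868.
malt extract: 2.84% w/v = 28.4 g/L → 28.4 × 0.868 L = 24.65 g
L-cysteine hydrochloride: 0.058% w/v = 0.58 g/L → 0.58 × 0.868 L = 0.50 g
fructose: 3.3 g per 100 mL × 868 mL ÷ 100 = 28.64 g
Tris-HCl: V = C2·V2/C1 = 9.76 mM × 868 mL ÷ 1190 mM = 7.12 mL
L-lysine hydrochloride: 0.425 g/L × 0.868 L = 0.37 g
ammonium chloride: 128 mmol/L × 53.5 g/mol × 0.868 L ÷ 1000 = 5.94 g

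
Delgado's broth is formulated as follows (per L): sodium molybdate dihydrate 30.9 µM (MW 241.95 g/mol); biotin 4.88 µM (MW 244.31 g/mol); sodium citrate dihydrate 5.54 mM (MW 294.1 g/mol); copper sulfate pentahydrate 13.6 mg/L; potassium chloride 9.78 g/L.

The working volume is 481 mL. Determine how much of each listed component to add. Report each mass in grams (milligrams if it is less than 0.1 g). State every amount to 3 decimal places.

Scale factor relative to 1 L: 0.481.
sodium molybdate dihydrate: 30.9 µmol/L × 241.95 g/mol × 0.481 L ÷ 1000 = 3.596 mg
biotin: 4.88 µmol/L × 244.31 g/mol × 0.481 L ÷ 1000 = 0.573 mg
sodium citrate dihydrate: 5.54 mmol/L × 294.1 g/mol × 0.481 L ÷ 1000 = 0.784 g
copper sulfate pentahydrate: 13.6 mg/L × 0.481 L = 6.542 mg
potassium chloride: 9.78 g/L × 0.481 L = 4.704 g

sodium molybdate dihydrate 3.596 mg; biotin 0.573 mg; sodium citrate dihydrate 0.784 g; copper sulfate pentahydrate 6.542 mg; potassium chloride 4.704 g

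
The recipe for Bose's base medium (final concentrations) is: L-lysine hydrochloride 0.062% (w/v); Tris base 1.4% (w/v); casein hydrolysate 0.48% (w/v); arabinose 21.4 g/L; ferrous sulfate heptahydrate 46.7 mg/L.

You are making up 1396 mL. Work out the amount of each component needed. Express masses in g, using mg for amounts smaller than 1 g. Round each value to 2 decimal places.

L-lysine hydrochloride 865.52 mg; Tris base 19.54 g; casein hydrolysate 6.70 g; arabinose 29.87 g; ferrous sulfate heptahydrate 65.19 mg

Working volume: 1396 mL = 1.396 L.
L-lysine hydrochloride: 0.062% w/v = 0.62 g/L → 0.62 × 1.396 L = 0.86552 g = 865.52 mg
Tris base: 1.4% w/v = 14 g/L → 14 × 1.396 L = 19.54 g
casein hydrolysate: 0.48 g per 100 mL × 1396 mL ÷ 100 = 6.70 g
arabinose: 21.4 g/L × 1.396 L = 29.87 g
ferrous sulfate heptahydrate: 46.7 mg/L × 1.396 L = 65.19 mg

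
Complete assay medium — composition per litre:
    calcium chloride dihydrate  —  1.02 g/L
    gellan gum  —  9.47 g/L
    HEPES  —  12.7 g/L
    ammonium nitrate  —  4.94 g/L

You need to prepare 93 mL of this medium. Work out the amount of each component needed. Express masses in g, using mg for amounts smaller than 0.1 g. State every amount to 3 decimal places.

Scale factor relative to 1 L: 0.093.
calcium chloride dihydrate: 1.02 g/L × 0.093 L = 0.09486 g = 94.860 mg
gellan gum: 9.47 g/L × 0.093 L = 0.881 g
HEPES: 12.7 g/L × 0.093 L = 1.181 g
ammonium nitrate: 4.94 g/L × 0.093 L = 0.459 g

calcium chloride dihydrate 94.860 mg; gellan gum 0.881 g; HEPES 1.181 g; ammonium nitrate 0.459 g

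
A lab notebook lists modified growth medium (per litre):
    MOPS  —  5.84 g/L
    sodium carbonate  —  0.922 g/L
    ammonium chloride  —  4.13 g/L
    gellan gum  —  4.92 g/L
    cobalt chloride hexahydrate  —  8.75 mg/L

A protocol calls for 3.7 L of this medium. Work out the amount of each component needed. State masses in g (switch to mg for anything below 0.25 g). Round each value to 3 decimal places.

MOPS 21.608 g; sodium carbonate 3.411 g; ammonium chloride 15.281 g; gellan gum 18.204 g; cobalt chloride hexahydrate 32.375 mg

Scale factor relative to 1 L: 3.7.
MOPS: 5.84 g/L × 3.7 L = 21.608 g
sodium carbonate: 0.922 g/L × 3.7 L = 3.411 g
ammonium chloride: 4.13 g/L × 3.7 L = 15.281 g
gellan gum: 4.92 g/L × 3.7 L = 18.204 g
cobalt chloride hexahydrate: 8.75 mg/L × 3.7 L = 32.375 mg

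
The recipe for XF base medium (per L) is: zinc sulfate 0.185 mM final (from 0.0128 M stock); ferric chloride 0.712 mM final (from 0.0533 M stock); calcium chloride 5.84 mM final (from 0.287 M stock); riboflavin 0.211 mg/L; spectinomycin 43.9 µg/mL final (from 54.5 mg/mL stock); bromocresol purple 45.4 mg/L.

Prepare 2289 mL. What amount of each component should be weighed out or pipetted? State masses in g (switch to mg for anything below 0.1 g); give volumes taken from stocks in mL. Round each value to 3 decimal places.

Working volume: 2289 mL = 2.289 L.
zinc sulfate: C1V1 = C2V2 → 0.185 mM × 2289 mL ÷ 12.8 mM = 33.083 mL
ferric chloride: dilute stock: 0.712 mM × 2289 mL ÷ 53.3 mM = 30.577 mL
calcium chloride: C1V1 = C2V2 → 5.84 mM × 2289 mL ÷ 287 mM = 46.578 mL
riboflavin: 0.211 mg/L × 2.289 L = 0.483 mg
spectinomycin: V = C2·V2/C1 = 43.9 µg/mL × 2289 mL ÷ 54500 µg/mL = 1.844 mL
bromocresol purple: 45.4 mg/L × 2.289 L = 103.921 mg = 0.104 g

zinc sulfate 33.083 mL; ferric chloride 30.577 mL; calcium chloride 46.578 mL; riboflavin 0.483 mg; spectinomycin 1.844 mL; bromocresol purple 0.104 g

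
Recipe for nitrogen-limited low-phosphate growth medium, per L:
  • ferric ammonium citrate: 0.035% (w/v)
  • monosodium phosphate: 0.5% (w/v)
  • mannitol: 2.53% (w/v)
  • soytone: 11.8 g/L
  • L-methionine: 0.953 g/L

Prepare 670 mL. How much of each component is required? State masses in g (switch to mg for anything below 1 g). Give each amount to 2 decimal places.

ferric ammonium citrate 234.50 mg; monosodium phosphate 3.35 g; mannitol 16.95 g; soytone 7.91 g; L-methionine 638.51 mg

Working volume: 670 mL = 0.67 L.
ferric ammonium citrate: 0.035 g per 100 mL × 670 mL ÷ 100 = 0.2345 g = 234.50 mg
monosodium phosphate: 0.5 g per 100 mL × 670 mL ÷ 100 = 3.35 g
mannitol: 2.53% w/v = 25.3 g/L → 25.3 × 0.67 L = 16.95 g
soytone: 11.8 g/L × 0.67 L = 7.91 g
L-methionine: 0.953 g/L × 0.67 L = 0.63851 g = 638.51 mg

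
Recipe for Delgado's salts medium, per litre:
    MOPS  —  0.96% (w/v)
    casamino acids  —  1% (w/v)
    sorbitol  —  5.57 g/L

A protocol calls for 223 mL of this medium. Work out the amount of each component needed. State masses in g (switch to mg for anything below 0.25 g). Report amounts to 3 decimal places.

MOPS 2.141 g; casamino acids 2.230 g; sorbitol 1.242 g

Scale factor relative to 1 L: 0.223.
MOPS: 0.96 g per 100 mL × 223 mL ÷ 100 = 2.141 g
casamino acids: 1 g per 100 mL × 223 mL ÷ 100 = 2.230 g
sorbitol: 5.57 g/L × 0.223 L = 1.242 g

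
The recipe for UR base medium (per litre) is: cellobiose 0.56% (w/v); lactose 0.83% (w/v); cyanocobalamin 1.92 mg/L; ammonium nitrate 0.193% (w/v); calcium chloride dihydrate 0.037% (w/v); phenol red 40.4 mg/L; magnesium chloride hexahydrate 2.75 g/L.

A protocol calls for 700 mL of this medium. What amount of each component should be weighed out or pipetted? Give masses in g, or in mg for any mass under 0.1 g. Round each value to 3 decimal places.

cellobiose 3.920 g; lactose 5.810 g; cyanocobalamin 1.344 mg; ammonium nitrate 1.351 g; calcium chloride dihydrate 0.259 g; phenol red 28.280 mg; magnesium chloride hexahydrate 1.925 g

Working volume: 700 mL = 0.7 L.
cellobiose: 0.56% w/v = 5.6 g/L → 5.6 × 0.7 L = 3.920 g
lactose: 0.83% w/v = 8.3 g/L → 8.3 × 0.7 L = 5.810 g
cyanocobalamin: 1.92 mg/L × 0.7 L = 1.344 mg
ammonium nitrate: 0.193 g per 100 mL × 700 mL ÷ 100 = 1.351 g
calcium chloride dihydrate: 0.037 g per 100 mL × 700 mL ÷ 100 = 0.259 g
phenol red: 40.4 mg/L × 0.7 L = 28.280 mg
magnesium chloride hexahydrate: 2.75 g/L × 0.7 L = 1.925 g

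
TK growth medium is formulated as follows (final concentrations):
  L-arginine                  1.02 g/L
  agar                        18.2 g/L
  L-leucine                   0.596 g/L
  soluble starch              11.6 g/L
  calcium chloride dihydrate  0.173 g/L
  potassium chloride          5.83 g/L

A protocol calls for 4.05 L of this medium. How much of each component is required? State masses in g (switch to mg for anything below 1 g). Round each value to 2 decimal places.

Scale factor relative to 1 L: 4.05.
L-arginine: 1.02 g/L × 4.05 L = 4.13 g
agar: 18.2 g/L × 4.05 L = 73.71 g
L-leucine: 0.596 g/L × 4.05 L = 2.41 g
soluble starch: 11.6 g/L × 4.05 L = 46.98 g
calcium chloride dihydrate: 0.173 g/L × 4.05 L = 0.70065 g = 700.65 mg
potassium chloride: 5.83 g/L × 4.05 L = 23.61 g

L-arginine 4.13 g; agar 73.71 g; L-leucine 2.41 g; soluble starch 46.98 g; calcium chloride dihydrate 700.65 mg; potassium chloride 23.61 g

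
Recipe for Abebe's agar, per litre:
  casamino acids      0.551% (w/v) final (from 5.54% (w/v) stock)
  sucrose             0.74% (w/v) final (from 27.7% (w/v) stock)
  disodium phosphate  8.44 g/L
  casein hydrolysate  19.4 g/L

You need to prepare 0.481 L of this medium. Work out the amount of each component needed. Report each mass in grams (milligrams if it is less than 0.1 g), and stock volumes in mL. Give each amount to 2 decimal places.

Working volume: 0.481 L.
casamino acids: C1V1 = C2V2 → 0.551% ÷ 5.54% × 481 mL = 47.84 mL
sucrose: C1V1 = C2V2 → 0.74% ÷ 27.7% × 481 mL = 12.85 mL
disodium phosphate: 8.44 g/L × 0.481 L = 4.06 g
casein hydrolysate: 19.4 g/L × 0.481 L = 9.33 g

casamino acids 47.84 mL; sucrose 12.85 mL; disodium phosphate 4.06 g; casein hydrolysate 9.33 g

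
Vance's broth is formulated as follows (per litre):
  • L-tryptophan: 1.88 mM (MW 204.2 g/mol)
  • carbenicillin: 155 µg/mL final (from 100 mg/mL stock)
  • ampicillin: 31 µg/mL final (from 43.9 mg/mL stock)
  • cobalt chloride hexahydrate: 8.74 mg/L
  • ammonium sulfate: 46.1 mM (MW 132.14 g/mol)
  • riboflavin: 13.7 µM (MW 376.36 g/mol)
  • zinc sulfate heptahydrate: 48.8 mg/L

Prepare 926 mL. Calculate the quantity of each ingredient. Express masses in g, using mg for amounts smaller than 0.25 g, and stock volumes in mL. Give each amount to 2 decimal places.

Scale factor relative to 1 L: 0.926.
L-tryptophan: 1.88 mmol/L × 204.2 g/mol × 0.926 L ÷ 1000 = 0.36 g
carbenicillin: V = C2·V2/C1 = 155 µg/mL × 926 mL ÷ 100000 µg/mL = 1.44 mL
ampicillin: V = C2·V2/C1 = 31 µg/mL × 926 mL ÷ 43900 µg/mL = 0.65 mL
cobalt chloride hexahydrate: 8.74 mg/L × 0.926 L = 8.09 mg
ammonium sulfate: 46.1 mmol/L × 132.14 g/mol × 0.926 L ÷ 1000 = 5.64 g
riboflavin: 13.7 µmol/L × 376.36 g/mol × 0.926 L ÷ 1000 = 4.77 mg
zinc sulfate heptahydrate: 48.8 mg/L × 0.926 L = 45.19 mg

L-tryptophan 0.36 g; carbenicillin 1.44 mL; ampicillin 0.65 mL; cobalt chloride hexahydrate 8.09 mg; ammonium sulfate 5.64 g; riboflavin 4.77 mg; zinc sulfate heptahydrate 45.19 mg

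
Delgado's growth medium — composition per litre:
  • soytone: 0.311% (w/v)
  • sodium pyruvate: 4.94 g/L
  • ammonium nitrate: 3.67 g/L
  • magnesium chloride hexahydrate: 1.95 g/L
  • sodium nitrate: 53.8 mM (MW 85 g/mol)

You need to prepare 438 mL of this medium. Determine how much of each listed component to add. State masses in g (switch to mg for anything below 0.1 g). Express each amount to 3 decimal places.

Working volume: 438 mL = 0.438 L.
soytone: 0.311 g per 100 mL × 438 mL ÷ 100 = 1.362 g
sodium pyruvate: 4.94 g/L × 0.438 L = 2.164 g
ammonium nitrate: 3.67 g/L × 0.438 L = 1.607 g
magnesium chloride hexahydrate: 1.95 g/L × 0.438 L = 0.854 g
sodium nitrate: 53.8 mmol/L × 85 g/mol × 0.438 L ÷ 1000 = 2.003 g

soytone 1.362 g; sodium pyruvate 2.164 g; ammonium nitrate 1.607 g; magnesium chloride hexahydrate 0.854 g; sodium nitrate 2.003 g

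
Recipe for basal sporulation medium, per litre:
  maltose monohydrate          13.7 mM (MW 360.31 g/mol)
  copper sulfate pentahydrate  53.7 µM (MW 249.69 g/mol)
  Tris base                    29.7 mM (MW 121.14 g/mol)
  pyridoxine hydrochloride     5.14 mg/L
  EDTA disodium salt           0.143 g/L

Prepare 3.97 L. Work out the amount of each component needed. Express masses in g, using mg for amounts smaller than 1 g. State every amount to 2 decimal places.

maltose monohydrate 19.60 g; copper sulfate pentahydrate 53.23 mg; Tris base 14.28 g; pyridoxine hydrochloride 20.41 mg; EDTA disodium salt 567.71 mg

Working volume: 3.97 L.
maltose monohydrate: 13.7 mmol/L × 360.31 g/mol × 3.97 L ÷ 1000 = 19.60 g
copper sulfate pentahydrate: 53.7 µmol/L × 249.69 g/mol × 3.97 L ÷ 1000 = 53.23 mg
Tris base: 29.7 mmol/L × 121.14 g/mol × 3.97 L ÷ 1000 = 14.28 g
pyridoxine hydrochloride: 5.14 mg/L × 3.97 L = 20.41 mg
EDTA disodium salt: 0.143 g/L × 3.97 L = 0.56771 g = 567.71 mg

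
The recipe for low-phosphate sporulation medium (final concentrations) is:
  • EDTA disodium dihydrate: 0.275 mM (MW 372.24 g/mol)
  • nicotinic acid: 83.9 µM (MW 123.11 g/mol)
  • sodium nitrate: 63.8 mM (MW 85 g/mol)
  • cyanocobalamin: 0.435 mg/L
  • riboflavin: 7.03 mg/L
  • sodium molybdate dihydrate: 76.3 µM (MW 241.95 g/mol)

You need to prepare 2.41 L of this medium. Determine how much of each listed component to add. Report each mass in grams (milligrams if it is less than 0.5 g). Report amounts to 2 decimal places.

Working volume: 2.41 L.
EDTA disodium dihydrate: 0.275 mmol/L × 372.24 mg/mmol × 2.41 L = 246.70 mg
nicotinic acid: 83.9 µmol/L × 123.11 g/mol × 2.41 L ÷ 1000 = 24.89 mg
sodium nitrate: 63.8 mmol/L × 85 g/mol × 2.41 L ÷ 1000 = 13.07 g
cyanocobalamin: 0.435 mg/L × 2.41 L = 1.05 mg
riboflavin: 7.03 mg/L × 2.41 L = 16.94 mg
sodium molybdate dihydrate: 76.3 µmol/L × 241.95 g/mol × 2.41 L ÷ 1000 = 44.49 mg

EDTA disodium dihydrate 246.70 mg; nicotinic acid 24.89 mg; sodium nitrate 13.07 g; cyanocobalamin 1.05 mg; riboflavin 16.94 mg; sodium molybdate dihydrate 44.49 mg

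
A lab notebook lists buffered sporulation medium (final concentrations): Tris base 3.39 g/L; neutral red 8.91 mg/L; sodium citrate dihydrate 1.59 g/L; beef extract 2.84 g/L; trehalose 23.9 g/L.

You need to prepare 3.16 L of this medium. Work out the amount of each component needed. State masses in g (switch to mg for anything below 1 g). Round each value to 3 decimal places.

Tris base 10.712 g; neutral red 28.156 mg; sodium citrate dihydrate 5.024 g; beef extract 8.974 g; trehalose 75.524 g

Scale factor relative to 1 L: 3.16.
Tris base: 3.39 g/L × 3.16 L = 10.712 g
neutral red: 8.91 mg/L × 3.16 L = 28.156 mg
sodium citrate dihydrate: 1.59 g/L × 3.16 L = 5.024 g
beef extract: 2.84 g/L × 3.16 L = 8.974 g
trehalose: 23.9 g/L × 3.16 L = 75.524 g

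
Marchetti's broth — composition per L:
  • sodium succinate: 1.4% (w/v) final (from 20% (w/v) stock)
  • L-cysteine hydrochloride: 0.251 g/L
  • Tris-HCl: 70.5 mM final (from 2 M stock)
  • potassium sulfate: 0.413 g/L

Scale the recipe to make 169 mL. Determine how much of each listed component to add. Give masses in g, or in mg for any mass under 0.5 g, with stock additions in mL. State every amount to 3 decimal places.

sodium succinate 11.830 mL; L-cysteine hydrochloride 42.419 mg; Tris-HCl 5.957 mL; potassium sulfate 69.797 mg

Target volume = 169 mL = 0.169 L.
sodium succinate: V = C2·V2/C1 = 1.4% ÷ 20% × 169 mL = 11.830 mL
L-cysteine hydrochloride: 0.251 g/L × 0.169 L = 0.042419 g = 42.419 mg
Tris-HCl: V = C2·V2/C1 = 70.5 mM × 169 mL ÷ 2000 mM = 5.957 mL
potassium sulfate: 0.413 g/L × 0.169 L = 0.069797 g = 69.797 mg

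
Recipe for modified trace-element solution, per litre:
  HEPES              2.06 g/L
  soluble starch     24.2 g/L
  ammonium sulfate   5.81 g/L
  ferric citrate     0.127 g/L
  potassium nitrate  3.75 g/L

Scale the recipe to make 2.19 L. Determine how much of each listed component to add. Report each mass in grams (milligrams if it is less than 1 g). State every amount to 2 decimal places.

Working volume: 2.19 L.
HEPES: 2.06 g/L × 2.19 L = 4.51 g
soluble starch: 24.2 g/L × 2.19 L = 53.00 g
ammonium sulfate: 5.81 g/L × 2.19 L = 12.72 g
ferric citrate: 0.127 g/L × 2.19 L = 0.27813 g = 278.13 mg
potassium nitrate: 3.75 g/L × 2.19 L = 8.21 g

HEPES 4.51 g; soluble starch 53.00 g; ammonium sulfate 12.72 g; ferric citrate 278.13 mg; potassium nitrate 8.21 g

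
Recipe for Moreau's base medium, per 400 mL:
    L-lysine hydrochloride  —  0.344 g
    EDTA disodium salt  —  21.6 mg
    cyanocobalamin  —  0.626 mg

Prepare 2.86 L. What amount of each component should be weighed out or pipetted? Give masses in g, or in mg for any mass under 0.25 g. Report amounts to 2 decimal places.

Ratio of target to recipe volume: 2860 / 400 = 7.15.
L-lysine hydrochloride: 0.344 g × (2860 mL / 400 mL) = 2.46 g
EDTA disodium salt: 21.6 mg × (2860 mL / 400 mL) = 154.44 mg
cyanocobalamin: 0.626 mg × (2860 mL / 400 mL) = 4.48 mg

L-lysine hydrochloride 2.46 g; EDTA disodium salt 154.44 mg; cyanocobalamin 4.48 mg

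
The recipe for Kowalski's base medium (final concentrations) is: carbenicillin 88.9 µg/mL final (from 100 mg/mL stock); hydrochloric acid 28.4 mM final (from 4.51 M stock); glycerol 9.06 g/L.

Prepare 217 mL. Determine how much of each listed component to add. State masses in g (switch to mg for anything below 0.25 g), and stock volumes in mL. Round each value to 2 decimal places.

Scale factor relative to 1 L: 0.217.
carbenicillin: dilute stock: 88.9 µg/mL × 217 mL ÷ 100000 µg/mL = 0.19 mL
hydrochloric acid: V = C2·V2/C1 = 28.4 mM × 217 mL ÷ 4510 mM = 1.37 mL
glycerol: 9.06 g/L × 0.217 L = 1.97 g

carbenicillin 0.19 mL; hydrochloric acid 1.37 mL; glycerol 1.97 g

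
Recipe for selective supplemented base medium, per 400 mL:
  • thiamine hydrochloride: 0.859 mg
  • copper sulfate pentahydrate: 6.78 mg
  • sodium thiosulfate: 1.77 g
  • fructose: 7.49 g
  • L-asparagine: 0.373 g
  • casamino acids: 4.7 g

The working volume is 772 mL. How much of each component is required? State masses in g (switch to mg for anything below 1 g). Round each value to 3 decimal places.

Ratio of target to recipe volume: 772 / 400 = 1.93.
thiamine hydrochloride: 0.859 mg × (772 mL / 400 mL) = 1.658 mg
copper sulfate pentahydrate: 6.78 mg × (772 mL / 400 mL) = 13.085 mg
sodium thiosulfate: 1.77 g × (772 mL / 400 mL) = 3.416 g
fructose: 7.49 g × (772 mL / 400 mL) = 14.456 g
L-asparagine: 0.373 g × (772 mL / 400 mL) = 0.71989 g = 719.890 mg
casamino acids: 4.7 g × (772 mL / 400 mL) = 9.071 g

thiamine hydrochloride 1.658 mg; copper sulfate pentahydrate 13.085 mg; sodium thiosulfate 3.416 g; fructose 14.456 g; L-asparagine 719.890 mg; casamino acids 9.071 g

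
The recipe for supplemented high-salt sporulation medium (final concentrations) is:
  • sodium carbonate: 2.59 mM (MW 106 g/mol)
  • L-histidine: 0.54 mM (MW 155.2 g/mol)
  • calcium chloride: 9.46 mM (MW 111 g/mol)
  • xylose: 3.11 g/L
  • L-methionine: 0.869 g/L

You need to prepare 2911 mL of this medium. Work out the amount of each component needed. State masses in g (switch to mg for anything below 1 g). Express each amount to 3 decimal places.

sodium carbonate 799.186 mg; L-histidine 243.965 mg; calcium chloride 3.057 g; xylose 9.053 g; L-methionine 2.530 g

Working volume: 2911 mL = 2.911 L.
sodium carbonate: 2.59 mmol/L × 106 mg/mmol × 2.911 L = 799.186 mg
L-histidine: 0.54 mmol/L × 155.2 mg/mmol × 2.911 L = 243.965 mg
calcium chloride: 9.46 mmol/L × 111 g/mol × 2.911 L ÷ 1000 = 3.057 g
xylose: 3.11 g/L × 2.911 L = 9.053 g
L-methionine: 0.869 g/L × 2.911 L = 2.530 g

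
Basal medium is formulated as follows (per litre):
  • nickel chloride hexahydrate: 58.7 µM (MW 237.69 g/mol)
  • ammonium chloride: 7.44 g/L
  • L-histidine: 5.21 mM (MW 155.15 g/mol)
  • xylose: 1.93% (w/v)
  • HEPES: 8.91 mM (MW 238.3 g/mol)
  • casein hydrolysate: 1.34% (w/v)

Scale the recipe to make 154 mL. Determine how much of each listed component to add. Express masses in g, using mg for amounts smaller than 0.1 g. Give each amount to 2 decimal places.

Target volume = 154 mL = 0.154 L.
nickel chloride hexahydrate: 58.7 µmol/L × 237.69 g/mol × 0.154 L ÷ 1000 = 2.15 mg
ammonium chloride: 7.44 g/L × 0.154 L = 1.15 g
L-histidine: 5.21 mmol/L × 155.15 g/mol × 0.154 L ÷ 1000 = 0.12 g
xylose: 1.93% w/v = 19.3 g/L → 19.3 × 0.154 L = 2.97 g
HEPES: 8.91 mmol/L × 238.3 g/mol × 0.154 L ÷ 1000 = 0.33 g
casein hydrolysate: 1.34 g per 100 mL × 154 mL ÷ 100 = 2.06 g

nickel chloride hexahydrate 2.15 mg; ammonium chloride 1.15 g; L-histidine 0.12 g; xylose 2.97 g; HEPES 0.33 g; casein hydrolysate 2.06 g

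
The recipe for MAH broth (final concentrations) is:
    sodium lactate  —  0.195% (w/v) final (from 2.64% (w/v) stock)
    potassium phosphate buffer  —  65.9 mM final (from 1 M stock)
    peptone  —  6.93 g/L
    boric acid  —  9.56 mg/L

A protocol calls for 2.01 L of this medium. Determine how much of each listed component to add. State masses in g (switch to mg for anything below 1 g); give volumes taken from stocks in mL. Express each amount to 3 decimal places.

sodium lactate 148.466 mL; potassium phosphate buffer 132.459 mL; peptone 13.929 g; boric acid 19.216 mg

Scale factor relative to 1 L: 2.01.
sodium lactate: C1V1 = C2V2 → 0.195% ÷ 2.64% × 2010 mL = 148.466 mL
potassium phosphate buffer: V = C2·V2/C1 = 65.9 mM × 2010 mL ÷ 1000 mM = 132.459 mL
peptone: 6.93 g/L × 2.01 L = 13.929 g
boric acid: 9.56 mg/L × 2.01 L = 19.216 mg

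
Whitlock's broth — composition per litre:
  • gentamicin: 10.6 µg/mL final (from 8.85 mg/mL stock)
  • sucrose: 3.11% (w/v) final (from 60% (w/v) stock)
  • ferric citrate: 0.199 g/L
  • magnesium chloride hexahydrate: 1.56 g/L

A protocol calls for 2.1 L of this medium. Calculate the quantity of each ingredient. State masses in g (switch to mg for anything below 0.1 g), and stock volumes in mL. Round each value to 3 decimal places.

gentamicin 2.515 mL; sucrose 108.850 mL; ferric citrate 0.418 g; magnesium chloride hexahydrate 3.276 g

Scale factor relative to 1 L: 2.1.
gentamicin: V = C2·V2/C1 = 10.6 µg/mL × 2100 mL ÷ 8850 µg/mL = 2.515 mL
sucrose: dilute stock: 3.11% ÷ 60% × 2100 mL = 108.850 mL
ferric citrate: 0.199 g/L × 2.1 L = 0.418 g
magnesium chloride hexahydrate: 1.56 g/L × 2.1 L = 3.276 g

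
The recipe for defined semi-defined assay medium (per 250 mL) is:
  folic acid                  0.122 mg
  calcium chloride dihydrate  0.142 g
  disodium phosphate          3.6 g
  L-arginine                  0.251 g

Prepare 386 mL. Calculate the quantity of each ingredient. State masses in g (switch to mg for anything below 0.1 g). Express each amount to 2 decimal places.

Scale factor = 386 mL / 250 mL = 1.544.
folic acid: 0.122 mg × (386 mL / 250 mL) = 0.19 mg
calcium chloride dihydrate: 0.142 g × (386 mL / 250 mL) = 0.22 g
disodium phosphate: 3.6 g × (386 mL / 250 mL) = 5.56 g
L-arginine: 0.251 g × (386 mL / 250 mL) = 0.39 g

folic acid 0.19 mg; calcium chloride dihydrate 0.22 g; disodium phosphate 5.56 g; L-arginine 0.39 g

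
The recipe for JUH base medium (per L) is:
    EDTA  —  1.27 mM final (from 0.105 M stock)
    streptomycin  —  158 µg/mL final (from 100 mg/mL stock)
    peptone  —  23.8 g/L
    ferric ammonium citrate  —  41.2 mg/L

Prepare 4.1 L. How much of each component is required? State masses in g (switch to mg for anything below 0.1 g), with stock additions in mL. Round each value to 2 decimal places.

Working volume: 4.1 L.
EDTA: dilute stock: 1.27 mM × 4100 mL ÷ 105 mM = 49.59 mL
streptomycin: C1V1 = C2V2 → 158 µg/mL × 4100 mL ÷ 100000 µg/mL = 6.48 mL
peptone: 23.8 g/L × 4.1 L = 97.58 g
ferric ammonium citrate: 41.2 mg/L × 4.1 L = 168.92 mg = 0.17 g

EDTA 49.59 mL; streptomycin 6.48 mL; peptone 97.58 g; ferric ammonium citrate 0.17 g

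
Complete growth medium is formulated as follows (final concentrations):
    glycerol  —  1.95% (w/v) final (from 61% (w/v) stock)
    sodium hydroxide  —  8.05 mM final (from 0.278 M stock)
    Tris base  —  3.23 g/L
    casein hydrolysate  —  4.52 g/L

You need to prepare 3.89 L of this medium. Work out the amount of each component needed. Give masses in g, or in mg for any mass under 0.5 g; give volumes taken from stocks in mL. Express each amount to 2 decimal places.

Working volume: 3.89 L.
glycerol: V = C2·V2/C1 = 1.95% ÷ 61% × 3890 mL = 124.35 mL
sodium hydroxide: dilute stock: 8.05 mM × 3890 mL ÷ 278 mM = 112.64 mL
Tris base: 3.23 g/L × 3.89 L = 12.56 g
casein hydrolysate: 4.52 g/L × 3.89 L = 17.58 g

glycerol 124.35 mL; sodium hydroxide 112.64 mL; Tris base 12.56 g; casein hydrolysate 17.58 g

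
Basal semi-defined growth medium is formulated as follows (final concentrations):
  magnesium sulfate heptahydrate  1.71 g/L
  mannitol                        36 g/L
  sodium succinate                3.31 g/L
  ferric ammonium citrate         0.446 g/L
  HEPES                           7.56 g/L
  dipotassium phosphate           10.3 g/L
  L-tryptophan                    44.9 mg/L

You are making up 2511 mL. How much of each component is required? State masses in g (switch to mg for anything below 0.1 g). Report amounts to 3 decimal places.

magnesium sulfate heptahydrate 4.294 g; mannitol 90.396 g; sodium succinate 8.311 g; ferric ammonium citrate 1.120 g; HEPES 18.983 g; dipotassium phosphate 25.863 g; L-tryptophan 0.113 g

Working volume: 2511 mL = 2.511 L.
magnesium sulfate heptahydrate: 1.71 g/L × 2.511 L = 4.294 g
mannitol: 36 g/L × 2.511 L = 90.396 g
sodium succinate: 3.31 g/L × 2.511 L = 8.311 g
ferric ammonium citrate: 0.446 g/L × 2.511 L = 1.120 g
HEPES: 7.56 g/L × 2.511 L = 18.983 g
dipotassium phosphate: 10.3 g/L × 2.511 L = 25.863 g
L-tryptophan: 44.9 mg/L × 2.511 L = 112.744 mg = 0.113 g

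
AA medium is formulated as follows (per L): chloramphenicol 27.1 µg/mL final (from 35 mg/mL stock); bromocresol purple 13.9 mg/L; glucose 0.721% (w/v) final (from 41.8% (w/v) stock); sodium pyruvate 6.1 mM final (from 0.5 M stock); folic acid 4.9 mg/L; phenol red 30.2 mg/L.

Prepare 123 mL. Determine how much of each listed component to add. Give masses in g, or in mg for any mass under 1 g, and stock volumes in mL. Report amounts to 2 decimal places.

chloramphenicol 0.10 mL; bromocresol purple 1.71 mg; glucose 2.12 mL; sodium pyruvate 1.50 mL; folic acid 0.60 mg; phenol red 3.71 mg

Working volume: 123 mL = 0.123 L.
chloramphenicol: dilute stock: 27.1 µg/mL × 123 mL ÷ 35000 µg/mL = 0.10 mL
bromocresol purple: 13.9 mg/L × 0.123 L = 1.71 mg
glucose: V = C2·V2/C1 = 0.721% ÷ 41.8% × 123 mL = 2.12 mL
sodium pyruvate: dilute stock: 6.1 mM × 123 mL ÷ 500 mM = 1.50 mL
folic acid: 4.9 mg/L × 0.123 L = 0.60 mg
phenol red: 30.2 mg/L × 0.123 L = 3.71 mg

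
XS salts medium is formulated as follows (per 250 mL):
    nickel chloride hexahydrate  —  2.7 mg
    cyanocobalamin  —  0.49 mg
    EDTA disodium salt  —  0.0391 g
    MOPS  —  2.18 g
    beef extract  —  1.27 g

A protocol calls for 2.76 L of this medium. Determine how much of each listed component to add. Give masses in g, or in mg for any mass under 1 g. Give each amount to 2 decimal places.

nickel chloride hexahydrate 29.81 mg; cyanocobalamin 5.41 mg; EDTA disodium salt 431.66 mg; MOPS 24.07 g; beef extract 14.02 g

Ratio of target to recipe volume: 2760 / 250 = 11.04.
nickel chloride hexahydrate: 2.7 mg × (2760 mL / 250 mL) = 29.81 mg
cyanocobalamin: 0.49 mg × (2760 mL / 250 mL) = 5.41 mg
EDTA disodium salt: 0.0391 g × (2760 mL / 250 mL) = 0.431664 g = 431.66 mg
MOPS: 2.18 g × (2760 mL / 250 mL) = 24.07 g
beef extract: 1.27 g × (2760 mL / 250 mL) = 14.02 g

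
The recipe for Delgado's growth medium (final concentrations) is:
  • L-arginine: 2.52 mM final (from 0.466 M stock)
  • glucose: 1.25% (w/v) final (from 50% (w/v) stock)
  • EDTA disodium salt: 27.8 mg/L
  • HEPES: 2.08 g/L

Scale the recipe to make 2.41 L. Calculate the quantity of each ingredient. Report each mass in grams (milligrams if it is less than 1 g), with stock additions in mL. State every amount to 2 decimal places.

L-arginine 13.03 mL; glucose 60.25 mL; EDTA disodium salt 67.00 mg; HEPES 5.01 g

Working volume: 2.41 L.
L-arginine: V = C2·V2/C1 = 2.52 mM × 2410 mL ÷ 466 mM = 13.03 mL
glucose: dilute stock: 1.25% ÷ 50% × 2410 mL = 60.25 mL
EDTA disodium salt: 27.8 mg/L × 2.41 L = 67.00 mg
HEPES: 2.08 g/L × 2.41 L = 5.01 g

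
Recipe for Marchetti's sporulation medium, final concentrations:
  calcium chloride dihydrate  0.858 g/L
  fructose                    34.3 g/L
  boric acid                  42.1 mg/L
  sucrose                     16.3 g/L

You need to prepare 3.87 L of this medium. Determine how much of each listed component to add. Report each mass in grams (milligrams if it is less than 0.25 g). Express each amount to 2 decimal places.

calcium chloride dihydrate 3.32 g; fructose 132.74 g; boric acid 162.93 mg; sucrose 63.08 g

Scale factor relative to 1 L: 3.87.
calcium chloride dihydrate: 0.858 g/L × 3.87 L = 3.32 g
fructose: 34.3 g/L × 3.87 L = 132.74 g
boric acid: 42.1 mg/L × 3.87 L = 162.93 mg
sucrose: 16.3 g/L × 3.87 L = 63.08 g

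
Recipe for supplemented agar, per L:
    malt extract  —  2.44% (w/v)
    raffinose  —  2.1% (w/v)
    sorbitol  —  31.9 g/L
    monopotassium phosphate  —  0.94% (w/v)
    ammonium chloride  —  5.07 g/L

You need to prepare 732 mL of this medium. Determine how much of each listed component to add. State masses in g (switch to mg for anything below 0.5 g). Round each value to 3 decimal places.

malt extract 17.861 g; raffinose 15.372 g; sorbitol 23.351 g; monopotassium phosphate 6.881 g; ammonium chloride 3.711 g

Working volume: 732 mL = 0.732 L.
malt extract: 2.44% w/v = 24.4 g/L → 24.4 × 0.732 L = 17.861 g
raffinose: 2.1% w/v = 21 g/L → 21 × 0.732 L = 15.372 g
sorbitol: 31.9 g/L × 0.732 L = 23.351 g
monopotassium phosphate: 0.94 g per 100 mL × 732 mL ÷ 100 = 6.881 g
ammonium chloride: 5.07 g/L × 0.732 L = 3.711 g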